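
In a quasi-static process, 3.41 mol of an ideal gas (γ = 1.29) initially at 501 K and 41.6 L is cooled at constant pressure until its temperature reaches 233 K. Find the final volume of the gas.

19.3 L

P₁ = nRT₁/V₁ = 3.41×8.314×501/41.6 = 341 kPa.
Isobaric: P stays 341 kPa; V/T = const ⇒ T₂ = 233 K, V₂ = 19.3 L.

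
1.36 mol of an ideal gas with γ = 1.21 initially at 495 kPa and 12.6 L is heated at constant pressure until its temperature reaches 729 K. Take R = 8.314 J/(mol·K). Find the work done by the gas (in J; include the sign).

T₁ = P₁V₁/(nR) = 495×12.6/(1.36×8.314) = 552 K.
Isobaric: P stays 495 kPa; V/T = const ⇒ T₂ = 729 K, V₂ = 16.7 L.
W = PΔV = 495×(16.7−12.6) kPa·L = 2010 J.

2010 J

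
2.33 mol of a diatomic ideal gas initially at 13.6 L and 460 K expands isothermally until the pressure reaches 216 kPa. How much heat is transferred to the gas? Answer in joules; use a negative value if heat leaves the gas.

9890 J

P₁ = nRT₁/V₁ = 2.33×8.314×460/13.6 = 655 kPa.
Isothermal: T stays 460 K; PV = const ⇒ V₂ = 41.3 L, P₂ = 216 kPa.
ΔU = 0 (ideal gas, T constant).
W = nRT ln(V₂/V₁) = 2.33×8.314×460×ln(3.03) = 9890 J.
Q = ΔU + W = 9890 J.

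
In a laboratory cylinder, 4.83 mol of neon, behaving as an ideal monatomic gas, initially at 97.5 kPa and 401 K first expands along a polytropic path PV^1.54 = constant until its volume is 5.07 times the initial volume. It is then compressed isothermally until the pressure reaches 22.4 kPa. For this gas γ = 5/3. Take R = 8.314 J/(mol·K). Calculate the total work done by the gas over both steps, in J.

V₁ = nRT₁/P₁ = 4.83×8.314×401/97.5 = 165 L.
Step 1 — Polytropic n=1.54: T₂ = T₁(V₁/V₂)^(n−1) = 401×(0.197)^0.54 = 167 K; P₂ = P₁(V₁/V₂)^n = 8.00 kPa.
W = (P₁V₁−P₂V₂)/(n−1) = (97.5×165−8.00×837)/0.54 = 17400 J.
ΔU = nCvΔT = 4.83×12.5×(167−401) = -14100 J.
Q = ΔU + W = 3310 J.
State after step 1: P = 8.00 kPa, V = 837 L, T = 167 K.
Step 2 — Isothermal: T stays 167 K; PV = const ⇒ V₂ = 299 L, P₂ = 22.4 kPa.
ΔU = 0 (ideal gas, T constant).
W = nRT ln(V₂/V₁) = 4.83×8.314×167×ln(0.357) = -6900 J.
Q = ΔU + W = -6900 J.
Net over both steps: W = 10500 J, Q = -3590 J, ΔU = -14100 J.

10500 J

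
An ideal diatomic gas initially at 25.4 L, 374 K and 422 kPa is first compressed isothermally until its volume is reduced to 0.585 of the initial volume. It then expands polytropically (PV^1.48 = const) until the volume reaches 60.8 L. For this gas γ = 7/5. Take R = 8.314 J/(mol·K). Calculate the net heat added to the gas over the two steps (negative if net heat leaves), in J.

-7940 J

n = P₁V₁/(RT₁) = 422×25.4/(8.314×374) = 3.45 mol.
Step 1 — Isothermal: T stays 374 K; PV = const ⇒ V₂ = 14.9 L, P₂ = 721 kPa.
ΔU = 0 (ideal gas, T constant).
W = nRT ln(V₂/V₁) = 3.45×8.314×374×ln(0.585) = -5750 J.
Q = ΔU + W = -5750 J.
State after step 1: P = 721 kPa, V = 14.9 L, T = 374 K.
Step 2 — Polytropic n=1.48: T₂ = T₁(V₁/V₂)^(n−1) = 374×(0.244)^0.48 = 190 K; P₂ = P₁(V₁/V₂)^n = 89.6 kPa.
W = (P₁V₁−P₂V₂)/(n−1) = (721×14.9−89.6×60.8)/0.48 = 11000 J.
ΔU = nCvΔT = 3.45×20.8×(190−374) = -13200 J.
Q = ΔU + W = -2200 J.
Net over both steps: W = 5230 J, Q = -7940 J, ΔU = -13200 J.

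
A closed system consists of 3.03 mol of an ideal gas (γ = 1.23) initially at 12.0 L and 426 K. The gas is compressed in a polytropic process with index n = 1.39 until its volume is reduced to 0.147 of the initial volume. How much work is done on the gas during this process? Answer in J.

P₁ = nRT₁/V₁ = 3.03×8.314×426/12.0 = 894 kPa.
Polytropic n=1.39: T₂ = T₁(V₁/V₂)^(n−1) = 426×(6.80)^0.39 = 900 K; P₂ = P₁(V₁/V₂)^n = 12900 kPa.
W = (P₁V₁−P₂V₂)/(n−1) = (894×12.0−12900×1.76)/0.39 = -30600 J.
Work done on the gas = −W_by = 30600 J.

30600 J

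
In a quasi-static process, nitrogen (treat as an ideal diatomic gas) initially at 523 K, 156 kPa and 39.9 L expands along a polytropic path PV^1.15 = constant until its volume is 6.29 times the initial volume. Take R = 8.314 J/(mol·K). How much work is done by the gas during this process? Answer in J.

10000 J

n = P₁V₁/(RT₁) = 156×39.9/(8.314×523) = 1.43 mol.
Polytropic n=1.15: T₂ = T₁(V₁/V₂)^(n−1) = 523×(0.159)^0.15 = 397 K; P₂ = P₁(V₁/V₂)^n = 18.8 kPa.
W = (P₁V₁−P₂V₂)/(n−1) = (156×39.9−18.8×251)/0.15 = 10000 J.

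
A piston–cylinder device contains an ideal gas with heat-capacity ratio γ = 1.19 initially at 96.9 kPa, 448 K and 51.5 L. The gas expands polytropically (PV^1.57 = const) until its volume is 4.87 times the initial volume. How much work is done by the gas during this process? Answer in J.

5200 J

n = P₁V₁/(RT₁) = 96.9×51.5/(8.314×448) = 1.34 mol.
Polytropic n=1.57: T₂ = T₁(V₁/V₂)^(n−1) = 448×(0.205)^0.57 = 182 K; P₂ = P₁(V₁/V₂)^n = 8.07 kPa.
W = (P₁V₁−P₂V₂)/(n−1) = (96.9×51.5−8.07×251)/0.57 = 5200 J.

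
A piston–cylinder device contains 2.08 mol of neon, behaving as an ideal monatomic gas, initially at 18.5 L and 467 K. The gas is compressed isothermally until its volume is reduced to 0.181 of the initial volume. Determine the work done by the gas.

-13800 J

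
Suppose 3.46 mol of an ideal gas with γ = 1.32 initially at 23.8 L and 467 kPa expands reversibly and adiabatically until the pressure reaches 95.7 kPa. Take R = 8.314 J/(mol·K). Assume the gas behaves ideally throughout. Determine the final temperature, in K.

T₁ = P₁V₁/(nR) = 467×23.8/(3.46×8.314) = 386 K.
Adiabatic: T₂/T₁ = (P₂/P₁)^((γ−1)/γ) ⇒ T₂ = 386×(0.205)^0.242 = 263 K; V₂ = 79.1 L.

263 K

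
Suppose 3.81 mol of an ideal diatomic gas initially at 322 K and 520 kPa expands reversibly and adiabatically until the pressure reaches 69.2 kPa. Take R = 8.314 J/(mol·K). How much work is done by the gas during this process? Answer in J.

V₁ = nRT₁/P₁ = 3.81×8.314×322/520 = 19.6 L.
Adiabatic: T₂/T₁ = (P₂/P₁)^((γ−1)/γ) ⇒ T₂ = 322×(0.133)^0.286 = 181 K; V₂ = 82.8 L.
ΔU = nCvΔT = 3.81×20.8×(181−322) = -11200 J.
Q = 0 for an adiabatic process, so W = −ΔU = 11200 J.

11200 J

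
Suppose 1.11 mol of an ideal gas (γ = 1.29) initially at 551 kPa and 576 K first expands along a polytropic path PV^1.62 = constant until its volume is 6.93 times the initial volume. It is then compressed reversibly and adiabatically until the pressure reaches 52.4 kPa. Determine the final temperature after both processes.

V₁ = nRT₁/P₁ = 1.11×8.314×576/551 = 9.65 L.
Step 1 — Polytropic n=1.62: T₂ = T₁(V₁/V₂)^(n−1) = 576×(0.144)^0.62 = 173 K; P₂ = P₁(V₁/V₂)^n = 23.9 kPa.
W = (P₁V₁−P₂V₂)/(n−1) = (551×9.65−23.9×66.9)/0.62 = 5990 J.
ΔU = nCvΔT = 1.11×28.7×(173−576) = -12800 J.
Q = ΔU + W = -6820 J.
State after step 1: P = 23.9 kPa, V = 66.9 L, T = 173 K.
Step 2 — Adiabatic: T₂/T₁ = (P₂/P₁)^((γ−1)/γ) ⇒ T₂ = 173×(2.19)^0.225 = 207 K; V₂ = 36.4 L.
ΔU = nCvΔT = 1.11×28.7×(207−173) = 1060 J.
Q = 0 for an adiabatic process, so W = −ΔU = -1060 J.
Net over both steps: W = 4930 J, Q = -6820 J, ΔU = -11700 J.

207 K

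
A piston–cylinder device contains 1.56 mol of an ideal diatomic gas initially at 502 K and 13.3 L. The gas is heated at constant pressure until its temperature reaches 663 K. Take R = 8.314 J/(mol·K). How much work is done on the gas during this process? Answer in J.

P₁ = nRT₁/V₁ = 1.56×8.314×502/13.3 = 490 kPa.
Isobaric: P stays 490 kPa; V/T = const ⇒ T₂ = 663 K, V₂ = 17.6 L.
W = PΔV = 490×(17.6−13.3) kPa·L = 2090 J.
Work done on the gas = −W_by = -2090 J.

-2090 J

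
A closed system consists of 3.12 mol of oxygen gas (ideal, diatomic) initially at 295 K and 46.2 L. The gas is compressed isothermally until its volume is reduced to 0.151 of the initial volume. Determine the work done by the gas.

-14500 J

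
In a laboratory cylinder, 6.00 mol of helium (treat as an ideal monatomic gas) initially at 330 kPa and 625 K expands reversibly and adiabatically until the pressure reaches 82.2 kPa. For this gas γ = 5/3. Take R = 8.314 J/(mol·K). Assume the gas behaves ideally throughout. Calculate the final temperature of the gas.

V₁ = nRT₁/P₁ = 6.00×8.314×625/330 = 94.5 L.
Adiabatic: T₂/T₁ = (P₂/P₁)^((γ−1)/γ) ⇒ T₂ = 625×(0.249)^0.400 = 358 K; V₂ = 218 L.

358 K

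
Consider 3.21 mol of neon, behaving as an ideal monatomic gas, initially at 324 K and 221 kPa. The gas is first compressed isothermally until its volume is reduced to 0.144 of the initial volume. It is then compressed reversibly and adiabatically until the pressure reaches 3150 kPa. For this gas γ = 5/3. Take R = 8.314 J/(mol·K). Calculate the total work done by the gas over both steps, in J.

-21100 J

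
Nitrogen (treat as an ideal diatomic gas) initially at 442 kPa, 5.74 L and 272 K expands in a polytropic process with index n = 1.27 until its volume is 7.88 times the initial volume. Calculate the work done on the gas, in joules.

n = P₁V₁/(RT₁) = 442×5.74/(8.314×272) = 1.12 mol.
Polytropic n=1.27: T₂ = T₁(V₁/V₂)^(n−1) = 272×(0.127)^0.27 = 156 K; P₂ = P₁(V₁/V₂)^n = 32.1 kPa.
W = (P₁V₁−P₂V₂)/(n−1) = (442×5.74−32.1×45.2)/0.27 = 4020 J.
Work done on the gas = −W_by = -4020 J.

-4020 J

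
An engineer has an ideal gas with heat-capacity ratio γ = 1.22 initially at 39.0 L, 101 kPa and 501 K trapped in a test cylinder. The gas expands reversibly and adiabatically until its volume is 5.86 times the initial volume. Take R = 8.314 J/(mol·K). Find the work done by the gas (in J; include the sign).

5770 J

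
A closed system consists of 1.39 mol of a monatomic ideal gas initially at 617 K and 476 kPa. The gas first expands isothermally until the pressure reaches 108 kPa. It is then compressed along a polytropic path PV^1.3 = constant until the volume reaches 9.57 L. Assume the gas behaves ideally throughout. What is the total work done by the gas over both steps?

V₁ = nRT₁/P₁ = 1.39×8.314×617/476 = 15.0 L.
Step 1 — Isothermal: T stays 617 K; PV = const ⇒ V₂ = 66.0 L, P₂ = 108 kPa.
ΔU = 0 (ideal gas, T constant).
W = nRT ln(V₂/V₁) = 1.39×8.314×617×ln(4.41) = 10600 J.
Q = ΔU + W = 10600 J.
State after step 1: P = 108 kPa, V = 66.0 L, T = 617 K.
Step 2 — Polytropic n=1.3: T₂ = T₁(V₁/V₂)^(n−1) = 617×(6.90)^0.30 = 1100 K; P₂ = P₁(V₁/V₂)^n = 1330 kPa.
W = (P₁V₁−P₂V₂)/(n−1) = (108×66.0−1330×9.57)/0.30 = -18700 J.
ΔU = nCvΔT = 1.39×12.5×(1100−617) = 8400 J.
Q = ΔU + W = -10300 J.
Net over both steps: W = -8080 J, Q = 315 J, ΔU = 8400 J.

-8080 J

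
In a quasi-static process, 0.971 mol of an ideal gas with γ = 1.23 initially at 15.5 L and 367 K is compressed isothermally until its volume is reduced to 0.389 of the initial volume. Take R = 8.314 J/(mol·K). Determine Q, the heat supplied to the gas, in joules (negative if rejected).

P₁ = nRT₁/V₁ = 0.971×8.314×367/15.5 = 191 kPa.
Isothermal: T stays 367 K; PV = const ⇒ V₂ = 6.03 L, P₂ = 491 kPa.
ΔU = 0 (ideal gas, T constant).
W = nRT ln(V₂/V₁) = 0.971×8.314×367×ln(0.389) = -2800 J.
Q = ΔU + W = -2800 J.

-2800 J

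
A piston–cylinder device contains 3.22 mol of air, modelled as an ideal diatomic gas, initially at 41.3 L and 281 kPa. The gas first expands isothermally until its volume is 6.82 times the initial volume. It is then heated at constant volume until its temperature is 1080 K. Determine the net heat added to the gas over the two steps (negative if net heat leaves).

65500 J

T₁ = P₁V₁/(nR) = 281×41.3/(3.22×8.314) = 434 K.
Step 1 — Isothermal: T stays 434 K; PV = const ⇒ V₂ = 282 L, P₂ = 41.2 kPa.
ΔU = 0 (ideal gas, T constant).
W = nRT ln(V₂/V₁) = 3.22×8.314×434×ln(6.82) = 22300 J.
Q = ΔU + W = 22300 J.
State after step 1: P = 41.2 kPa, V = 282 L, T = 434 K.
Step 2 — Isochoric: V stays 282 L; P/T = const ⇒ T₂ = 1080 K, P₂ = 103 kPa.
W = 0 (no volume change).
ΔU = nCvΔT = 3.22×20.8×(1080−434) = 43300 J.
Q = ΔU = 43300 J.
Net over both steps: W = 22300 J, Q = 65500 J, ΔU = 43300 J.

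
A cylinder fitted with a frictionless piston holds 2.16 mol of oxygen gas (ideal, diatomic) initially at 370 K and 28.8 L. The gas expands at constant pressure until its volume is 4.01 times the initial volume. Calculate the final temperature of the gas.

1480 K

P₁ = nRT₁/V₁ = 2.16×8.314×370/28.8 = 231 kPa.
Isobaric: P stays 231 kPa; V/T = const ⇒ T₂ = 1480 K, V₂ = 115 L.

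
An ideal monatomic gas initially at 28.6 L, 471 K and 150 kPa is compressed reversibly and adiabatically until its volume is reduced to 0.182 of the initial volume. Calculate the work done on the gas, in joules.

13600 J

n = P₁V₁/(RT₁) = 150×28.6/(8.314×471) = 1.10 mol.
Adiabatic: TV^(γ−1) = const ⇒ T₂ = 471×(5.49)^0.667 = 1470 K; PV^γ = const ⇒ P₂ = 2570 kPa.
ΔU = nCvΔT = 1.10×12.5×(1470−471) = 13600 J.
Q = 0 for an adiabatic process, so W = −ΔU = -13600 J.
Work done on the gas = −W_by = 13600 J.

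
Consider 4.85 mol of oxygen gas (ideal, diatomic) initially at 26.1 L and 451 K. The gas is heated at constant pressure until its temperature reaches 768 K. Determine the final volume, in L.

44.4 L

P₁ = nRT₁/V₁ = 4.85×8.314×451/26.1 = 697 kPa.
Isobaric: P stays 697 kPa; V/T = const ⇒ T₂ = 768 K, V₂ = 44.4 L.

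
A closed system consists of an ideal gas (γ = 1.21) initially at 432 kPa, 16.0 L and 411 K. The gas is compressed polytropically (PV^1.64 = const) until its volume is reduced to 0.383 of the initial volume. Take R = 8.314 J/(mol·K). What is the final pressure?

Polytropic n=1.64: T₂ = T₁(V₁/V₂)^(n−1) = 411×(2.61)^0.64 = 760 K; P₂ = P₁(V₁/V₂)^n = 2080 kPa.

2080 kPa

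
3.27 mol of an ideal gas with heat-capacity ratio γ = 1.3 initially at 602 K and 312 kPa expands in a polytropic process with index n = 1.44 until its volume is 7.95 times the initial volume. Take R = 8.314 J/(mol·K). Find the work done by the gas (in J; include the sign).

V₁ = nRT₁/P₁ = 3.27×8.314×602/312 = 52.5 L.
Polytropic n=1.44: T₂ = T₁(V₁/V₂)^(n−1) = 602×(0.126)^0.44 = 242 K; P₂ = P₁(V₁/V₂)^n = 15.8 kPa.
W = (P₁V₁−P₂V₂)/(n−1) = (312×52.5−15.8×417)/0.44 = 22300 J.

22300 J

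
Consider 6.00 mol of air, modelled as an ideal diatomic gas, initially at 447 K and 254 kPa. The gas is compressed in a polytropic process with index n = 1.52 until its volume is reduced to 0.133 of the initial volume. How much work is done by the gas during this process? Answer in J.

-79500 J

V₁ = nRT₁/P₁ = 6.00×8.314×447/254 = 87.8 L.
Polytropic n=1.52: T₂ = T₁(V₁/V₂)^(n−1) = 447×(7.52)^0.52 = 1280 K; P₂ = P₁(V₁/V₂)^n = 5450 kPa.
W = (P₁V₁−P₂V₂)/(n−1) = (254×87.8−5450×11.7)/0.52 = -79500 J.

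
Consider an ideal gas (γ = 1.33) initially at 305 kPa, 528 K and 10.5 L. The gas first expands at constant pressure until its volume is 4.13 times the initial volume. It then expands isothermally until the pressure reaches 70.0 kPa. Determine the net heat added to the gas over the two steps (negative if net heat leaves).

59900 J

n = P₁V₁/(RT₁) = 305×10.5/(8.314×528) = 0.730 mol.
Step 1 — Isobaric: P stays 305 kPa; V/T = const ⇒ T₂ = 2180 K, V₂ = 43.4 L.
W = PΔV = 305×(43.4−10.5) kPa·L = 10000 J.
ΔU = nCvΔT = 0.730×25.2×(2180−528) = 30400 J.
Q = ΔU + W = nCpΔT = 40400 J.
State after step 1: P = 305 kPa, V = 43.4 L, T = 2180 K.
Step 2 — Isothermal: T stays 2180 K; PV = const ⇒ V₂ = 189 L, P₂ = 70.0 kPa.
ΔU = 0 (ideal gas, T constant).
W = nRT ln(V₂/V₁) = 0.730×8.314×2180×ln(4.36) = 19500 J.
Q = ΔU + W = 19500 J.
Net over both steps: W = 29500 J, Q = 59900 J, ΔU = 30400 J.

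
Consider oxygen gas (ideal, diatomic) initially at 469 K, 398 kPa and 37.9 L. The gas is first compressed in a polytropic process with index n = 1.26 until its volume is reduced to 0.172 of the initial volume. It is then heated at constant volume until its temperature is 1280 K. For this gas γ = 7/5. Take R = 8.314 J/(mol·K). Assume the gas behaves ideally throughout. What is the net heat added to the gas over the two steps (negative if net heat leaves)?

n = P₁V₁/(RT₁) = 398×37.9/(8.314×469) = 3.87 mol.
Step 1 — Polytropic n=1.26: T₂ = T₁(V₁/V₂)^(n−1) = 469×(5.81)^0.26 = 741 K; P₂ = P₁(V₁/V₂)^n = 3660 kPa.
W = (P₁V₁−P₂V₂)/(n−1) = (398×37.9−3660×6.52)/0.26 = -33700 J.
ΔU = nCvΔT = 3.87×20.8×(741−469) = 21900 J.
Q = ΔU + W = -11800 J.
State after step 1: P = 3660 kPa, V = 6.52 L, T = 741 K.
Step 2 — Isochoric: V stays 6.52 L; P/T = const ⇒ T₂ = 1280 K, P₂ = 6320 kPa.
W = 0 (no volume change).
ΔU = nCvΔT = 3.87×20.8×(1280−741) = 43300 J.
Q = ΔU = 43300 J.
Net over both steps: W = -33700 J, Q = 31500 J, ΔU = 65200 J.

31500 J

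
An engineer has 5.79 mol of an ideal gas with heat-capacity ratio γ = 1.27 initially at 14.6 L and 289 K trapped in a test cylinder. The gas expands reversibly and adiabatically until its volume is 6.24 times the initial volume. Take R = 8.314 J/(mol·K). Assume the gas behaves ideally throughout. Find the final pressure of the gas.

P₁ = nRT₁/V₁ = 5.79×8.314×289/14.6 = 953 kPa.
Adiabatic: TV^(γ−1) = const ⇒ T₂ = 289×(0.160)^0.270 = 176 K; PV^γ = const ⇒ P₂ = 93.1 kPa.

93.1 kPa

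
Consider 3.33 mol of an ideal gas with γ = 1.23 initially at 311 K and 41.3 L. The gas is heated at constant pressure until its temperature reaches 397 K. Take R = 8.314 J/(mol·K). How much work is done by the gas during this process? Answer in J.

P₁ = nRT₁/V₁ = 3.33×8.314×311/41.3 = 208 kPa.
Isobaric: P stays 208 kPa; V/T = const ⇒ T₂ = 397 K, V₂ = 52.7 L.
W = PΔV = 208×(52.7−41.3) kPa·L = 2380 J.

2380 J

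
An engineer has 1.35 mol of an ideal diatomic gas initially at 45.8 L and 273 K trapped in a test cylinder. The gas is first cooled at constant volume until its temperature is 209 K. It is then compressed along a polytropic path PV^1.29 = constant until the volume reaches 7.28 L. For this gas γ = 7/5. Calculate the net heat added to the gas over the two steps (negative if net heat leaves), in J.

-3360 J

P₁ = nRT₁/V₁ = 1.35×8.314×273/45.8 = 66.9 kPa.
Step 1 — Isochoric: V stays 45.8 L; P/T = const ⇒ T₂ = 209 K, P₂ = 51.2 kPa.
W = 0 (no volume change).
ΔU = nCvΔT = 1.35×20.8×(209−273) = -1800 J.
Q = ΔU = -1800 J.
State after step 1: P = 51.2 kPa, V = 45.8 L, T = 209 K.
Step 2 — Polytropic n=1.29: T₂ = T₁(V₁/V₂)^(n−1) = 209×(6.29)^0.29 = 356 K; P₂ = P₁(V₁/V₂)^n = 549 kPa.
W = (P₁V₁−P₂V₂)/(n−1) = (51.2×45.8−549×7.28)/0.29 = -5700 J.
ΔU = nCvΔT = 1.35×20.8×(356−209) = 4130 J.
Q = ΔU + W = -1570 J.
Net over both steps: W = -5700 J, Q = -3360 J, ΔU = 2340 J.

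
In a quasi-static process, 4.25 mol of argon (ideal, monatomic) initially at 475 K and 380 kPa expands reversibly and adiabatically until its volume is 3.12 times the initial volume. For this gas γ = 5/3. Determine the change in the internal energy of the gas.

-13400 J

V₁ = nRT₁/P₁ = 4.25×8.314×475/380 = 44.2 L.
Adiabatic: TV^(γ−1) = const ⇒ T₂ = 475×(0.321)^0.667 = 222 K; PV^γ = const ⇒ P₂ = 57.0 kPa.
For an ideal gas ΔU = nCvΔT with Cv = (3/2)R = 12.5 J/(mol·K).
ΔU = 4.25×12.5×(222−475) = -13400 J.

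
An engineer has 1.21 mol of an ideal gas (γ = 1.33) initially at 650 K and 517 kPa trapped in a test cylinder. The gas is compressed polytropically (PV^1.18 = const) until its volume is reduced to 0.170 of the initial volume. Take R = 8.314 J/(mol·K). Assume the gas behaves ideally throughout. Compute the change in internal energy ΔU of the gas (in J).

V₁ = nRT₁/P₁ = 1.21×8.314×650/517 = 12.6 L.
Polytropic n=1.18: T₂ = T₁(V₁/V₂)^(n−1) = 650×(5.88)^0.18 = 894 K; P₂ = P₁(V₁/V₂)^n = 4180 kPa.
For an ideal gas ΔU = nCvΔT with Cv = R/(γ−1) = 25.2 J/(mol·K).
ΔU = 1.21×25.2×(894−650) = 7440 J.

7440 J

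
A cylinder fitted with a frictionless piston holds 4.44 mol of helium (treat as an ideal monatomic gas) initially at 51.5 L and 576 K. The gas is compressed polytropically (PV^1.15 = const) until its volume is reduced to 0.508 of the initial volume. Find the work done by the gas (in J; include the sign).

-15200 J

P₁ = nRT₁/V₁ = 4.44×8.314×576/51.5 = 413 kPa.
Polytropic n=1.15: T₂ = T₁(V₁/V₂)^(n−1) = 576×(1.97)^0.15 = 638 K; P₂ = P₁(V₁/V₂)^n = 900 kPa.
W = (P₁V₁−P₂V₂)/(n−1) = (413×51.5−900×26.2)/0.15 = -15200 J.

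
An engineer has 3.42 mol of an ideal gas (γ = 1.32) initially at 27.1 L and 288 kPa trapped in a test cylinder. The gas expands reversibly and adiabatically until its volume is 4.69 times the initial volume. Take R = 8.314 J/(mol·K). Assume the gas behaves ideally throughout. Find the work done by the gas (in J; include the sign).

T₁ = P₁V₁/(nR) = 288×27.1/(3.42×8.314) = 274 K.
Adiabatic: TV^(γ−1) = const ⇒ T₂ = 274×(0.213)^0.320 = 167 K; PV^γ = const ⇒ P₂ = 37.4 kPa.
ΔU = nCvΔT = 3.42×26.0×(167−274) = -9520 J.
Q = 0 for an adiabatic process, so W = −ΔU = 9520 J.

9520 J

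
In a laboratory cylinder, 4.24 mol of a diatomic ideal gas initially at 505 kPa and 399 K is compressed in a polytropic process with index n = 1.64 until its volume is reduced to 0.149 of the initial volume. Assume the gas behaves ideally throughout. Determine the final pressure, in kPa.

V₁ = nRT₁/P₁ = 4.24×8.314×399/505 = 27.9 L.
Polytropic n=1.64: T₂ = T₁(V₁/V₂)^(n−1) = 399×(6.71)^0.64 = 1350 K; P₂ = P₁(V₁/V₂)^n = 11500 kPa.

11500 kPa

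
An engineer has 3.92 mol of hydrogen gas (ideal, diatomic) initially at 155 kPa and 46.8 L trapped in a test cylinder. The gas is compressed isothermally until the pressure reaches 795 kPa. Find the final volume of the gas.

T₁ = P₁V₁/(nR) = 155×46.8/(3.92×8.314) = 223 K.
Isothermal: T stays 223 K; PV = const ⇒ V₂ = 9.12 L, P₂ = 795 kPa.

9.12 L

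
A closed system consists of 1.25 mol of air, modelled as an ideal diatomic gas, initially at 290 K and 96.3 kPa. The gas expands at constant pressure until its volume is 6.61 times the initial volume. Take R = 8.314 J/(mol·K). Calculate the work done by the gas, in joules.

16900 J

V₁ = nRT₁/P₁ = 1.25×8.314×290/96.3 = 31.3 L.
Isobaric: P stays 96.3 kPa; V/T = const ⇒ T₂ = 1920 K, V₂ = 207 L.
W = PΔV = 96.3×(207−31.3) kPa·L = 16900 J.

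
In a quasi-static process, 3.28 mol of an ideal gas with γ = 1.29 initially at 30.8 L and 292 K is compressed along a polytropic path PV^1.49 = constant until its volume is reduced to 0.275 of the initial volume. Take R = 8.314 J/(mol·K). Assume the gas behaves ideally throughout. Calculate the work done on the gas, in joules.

P₁ = nRT₁/V₁ = 3.28×8.314×292/30.8 = 259 kPa.
Polytropic n=1.49: T₂ = T₁(V₁/V₂)^(n−1) = 292×(3.64)^0.49 = 550 K; P₂ = P₁(V₁/V₂)^n = 1770 kPa.
W = (P₁V₁−P₂V₂)/(n−1) = (259×30.8−1770×8.47)/0.49 = -14300 J.
Work done on the gas = −W_by = 14300 J.

14300 J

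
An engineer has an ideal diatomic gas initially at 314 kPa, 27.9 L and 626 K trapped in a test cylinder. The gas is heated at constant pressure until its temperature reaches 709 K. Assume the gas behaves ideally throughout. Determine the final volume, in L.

Isobaric: P stays 314 kPa; V/T = const ⇒ T₂ = 709 K, V₂ = 31.6 L.

31.6 L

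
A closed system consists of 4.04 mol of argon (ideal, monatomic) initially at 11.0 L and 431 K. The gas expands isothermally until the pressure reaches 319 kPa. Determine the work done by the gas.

20500 J

P₁ = nRT₁/V₁ = 4.04×8.314×431/11.0 = 1320 kPa.
Isothermal: T stays 431 K; PV = const ⇒ V₂ = 45.4 L, P₂ = 319 kPa.
W = nRT ln(V₂/V₁) = 4.04×8.314×431×ln(4.13) = 20500 J.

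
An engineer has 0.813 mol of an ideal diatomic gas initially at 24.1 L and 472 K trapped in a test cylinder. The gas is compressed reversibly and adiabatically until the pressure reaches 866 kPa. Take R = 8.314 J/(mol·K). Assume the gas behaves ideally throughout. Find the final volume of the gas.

6.30 L

P₁ = nRT₁/V₁ = 0.813×8.314×472/24.1 = 132 kPa.
Adiabatic: T₂/T₁ = (P₂/P₁)^((γ−1)/γ) ⇒ T₂ = 472×(6.54)^0.286 = 807 K; V₂ = 6.30 L.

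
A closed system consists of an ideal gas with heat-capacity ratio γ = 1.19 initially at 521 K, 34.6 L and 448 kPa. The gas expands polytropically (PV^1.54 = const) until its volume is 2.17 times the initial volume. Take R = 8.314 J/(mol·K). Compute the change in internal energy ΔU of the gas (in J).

-27900 J

n = P₁V₁/(RT₁) = 448×34.6/(8.314×521) = 3.58 mol.
Polytropic n=1.54: T₂ = T₁(V₁/V₂)^(n−1) = 521×(0.461)^0.54 = 343 K; P₂ = P₁(V₁/V₂)^n = 136 kPa.
For an ideal gas ΔU = nCvΔT with Cv = R/(γ−1) = 43.8 J/(mol·K).
ΔU = 3.58×43.8×(343−521) = -27900 J.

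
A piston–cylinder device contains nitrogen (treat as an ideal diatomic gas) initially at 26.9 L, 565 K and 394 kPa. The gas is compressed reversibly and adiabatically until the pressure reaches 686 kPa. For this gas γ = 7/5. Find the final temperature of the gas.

662 K

Adiabatic: T₂/T₁ = (P₂/P₁)^((γ−1)/γ) ⇒ T₂ = 565×(1.74)^0.286 = 662 K; V₂ = 18.1 L.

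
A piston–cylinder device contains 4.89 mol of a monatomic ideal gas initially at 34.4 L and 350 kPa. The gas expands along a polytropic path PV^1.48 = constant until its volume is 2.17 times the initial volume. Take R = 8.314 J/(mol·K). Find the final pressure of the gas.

111 kPa

T₁ = P₁V₁/(nR) = 350×34.4/(4.89×8.314) = 296 K.
Polytropic n=1.48: T₂ = T₁(V₁/V₂)^(n−1) = 296×(0.461)^0.48 = 204 K; P₂ = P₁(V₁/V₂)^n = 111 kPa.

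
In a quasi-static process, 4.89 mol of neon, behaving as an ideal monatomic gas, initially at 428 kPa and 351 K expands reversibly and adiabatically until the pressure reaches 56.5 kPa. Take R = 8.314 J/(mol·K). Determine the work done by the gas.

V₁ = nRT₁/P₁ = 4.89×8.314×351/428 = 33.3 L.
Adiabatic: T₂/T₁ = (P₂/P₁)^((γ−1)/γ) ⇒ T₂ = 351×(0.132)^0.400 = 156 K; V₂ = 112 L.
ΔU = nCvΔT = 4.89×12.5×(156−351) = -11900 J.
Q = 0 for an adiabatic process, so W = −ΔU = 11900 J.

11900 J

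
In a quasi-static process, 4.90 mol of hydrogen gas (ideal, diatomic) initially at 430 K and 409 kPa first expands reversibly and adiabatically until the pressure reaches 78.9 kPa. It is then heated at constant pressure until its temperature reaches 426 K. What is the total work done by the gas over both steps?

22800 J

V₁ = nRT₁/P₁ = 4.90×8.314×430/409 = 42.8 L.
Step 1 — Adiabatic: T₂/T₁ = (P₂/P₁)^((γ−1)/γ) ⇒ T₂ = 430×(0.193)^0.286 = 269 K; V₂ = 139 L.
ΔU = nCvΔT = 4.90×20.8×(269−430) = -16400 J.
Q = 0 for an adiabatic process, so W = −ΔU = 16400 J.
State after step 1: P = 78.9 kPa, V = 139 L, T = 269 K.
Step 2 — Isobaric: P stays 78.9 kPa; V/T = const ⇒ T₂ = 426 K, V₂ = 220 L.
W = PΔV = 78.9×(220−139) kPa·L = 6410 J.
ΔU = nCvΔT = 4.90×20.8×(426−269) = 16000 J.
Q = ΔU + W = nCpΔT = 22400 J.
Net over both steps: W = 22800 J, Q = 22400 J, ΔU = -407 J.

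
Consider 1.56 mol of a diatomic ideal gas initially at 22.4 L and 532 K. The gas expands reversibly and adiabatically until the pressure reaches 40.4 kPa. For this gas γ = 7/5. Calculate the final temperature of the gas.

298 K

P₁ = nRT₁/V₁ = 1.56×8.314×532/22.4 = 308 kPa.
Adiabatic: T₂/T₁ = (P₂/P₁)^((γ−1)/γ) ⇒ T₂ = 532×(0.131)^0.286 = 298 K; V₂ = 95.6 L.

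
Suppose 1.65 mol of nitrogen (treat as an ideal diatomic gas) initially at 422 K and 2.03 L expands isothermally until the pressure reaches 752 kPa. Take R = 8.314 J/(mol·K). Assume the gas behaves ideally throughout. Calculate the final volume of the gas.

7.70 L

P₁ = nRT₁/V₁ = 1.65×8.314×422/2.03 = 2850 kPa.
Isothermal: T stays 422 K; PV = const ⇒ V₂ = 7.70 L, P₂ = 752 kPa.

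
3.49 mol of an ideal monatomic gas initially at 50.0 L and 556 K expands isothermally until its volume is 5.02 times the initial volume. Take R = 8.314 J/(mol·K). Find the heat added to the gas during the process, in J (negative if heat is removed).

26000 J

P₁ = nRT₁/V₁ = 3.49×8.314×556/50.0 = 323 kPa.
Isothermal: T stays 556 K; PV = const ⇒ V₂ = 251 L, P₂ = 64.3 kPa.
ΔU = 0 (ideal gas, T constant).
W = nRT ln(V₂/V₁) = 3.49×8.314×556×ln(5.02) = 26000 J.
Q = ΔU + W = 26000 J.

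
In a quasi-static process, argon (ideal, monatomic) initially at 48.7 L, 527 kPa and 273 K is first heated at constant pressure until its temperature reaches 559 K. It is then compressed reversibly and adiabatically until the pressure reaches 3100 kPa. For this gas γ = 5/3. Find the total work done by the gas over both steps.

n = P₁V₁/(RT₁) = 527×48.7/(8.314×273) = 11.3 mol.
Step 1 — Isobaric: P stays 527 kPa; V/T = const ⇒ T₂ = 559 K, V₂ = 99.7 L.
W = PΔV = 527×(99.7−48.7) kPa·L = 26900 J.
ΔU = nCvΔT = 11.3×12.5×(559−273) = 40300 J.
Q = ΔU + W = nCpΔT = 67200 J.
State after step 1: P = 527 kPa, V = 99.7 L, T = 559 K.
Step 2 — Adiabatic: T₂/T₁ = (P₂/P₁)^((γ−1)/γ) ⇒ T₂ = 559×(5.88)^0.400 = 1140 K; V₂ = 34.4 L.
ΔU = nCvΔT = 11.3×12.5×(1140−559) = 81300 J.
Q = 0 for an adiabatic process, so W = −ΔU = -81300 J.
Net over both steps: W = -54400 J, Q = 67200 J, ΔU = 122000 J.

-54400 J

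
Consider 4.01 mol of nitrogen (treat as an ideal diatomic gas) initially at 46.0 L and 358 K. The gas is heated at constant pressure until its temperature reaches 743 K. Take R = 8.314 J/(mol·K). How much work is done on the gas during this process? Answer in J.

-12800 J

P₁ = nRT₁/V₁ = 4.01×8.314×358/46.0 = 259 kPa.
Isobaric: P stays 259 kPa; V/T = const ⇒ T₂ = 743 K, V₂ = 95.5 L.
W = PΔV = 259×(95.5−46.0) kPa·L = 12800 J.
Work done on the gas = −W_by = -12800 J.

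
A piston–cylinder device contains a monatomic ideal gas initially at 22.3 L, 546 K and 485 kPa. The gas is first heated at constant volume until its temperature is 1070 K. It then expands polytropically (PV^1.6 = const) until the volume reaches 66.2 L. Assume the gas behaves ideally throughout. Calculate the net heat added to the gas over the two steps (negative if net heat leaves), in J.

17300 J

n = P₁V₁/(RT₁) = 485×22.3/(8.314×546) = 2.38 mol.
Step 1 — Isochoric: V stays 22.3 L; P/T = const ⇒ T₂ = 1070 K, P₂ = 950 kPa.
W = 0 (no volume change).
ΔU = nCvΔT = 2.38×12.5×(1070−546) = 15600 J.
Q = ΔU = 15600 J.
State after step 1: P = 950 kPa, V = 22.3 L, T = 1070 K.
Step 2 — Polytropic n=1.6: T₂ = T₁(V₁/V₂)^(n−1) = 1070×(0.337)^0.60 = 557 K; P₂ = P₁(V₁/V₂)^n = 167 kPa.
W = (P₁V₁−P₂V₂)/(n−1) = (950×22.3−167×66.2)/0.60 = 16900 J.
ΔU = nCvΔT = 2.38×12.5×(557−1070) = -15200 J.
Q = ΔU + W = 1690 J.
Net over both steps: W = 16900 J, Q = 17300 J, ΔU = 327 J.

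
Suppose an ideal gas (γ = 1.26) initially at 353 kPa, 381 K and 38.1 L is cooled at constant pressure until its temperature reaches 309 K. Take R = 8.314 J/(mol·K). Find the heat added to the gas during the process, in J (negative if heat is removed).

-12300 J

n = P₁V₁/(RT₁) = 353×38.1/(8.314×381) = 4.25 mol.
Isobaric: P stays 353 kPa; V/T = const ⇒ T₂ = 309 K, V₂ = 30.9 L.
W = PΔV = 353×(30.9−38.1) kPa·L = -2540 J.
ΔU = nCvΔT = 4.25×32.0×(309−381) = -9780 J.
Q = ΔU + W = nCpΔT = -12300 J.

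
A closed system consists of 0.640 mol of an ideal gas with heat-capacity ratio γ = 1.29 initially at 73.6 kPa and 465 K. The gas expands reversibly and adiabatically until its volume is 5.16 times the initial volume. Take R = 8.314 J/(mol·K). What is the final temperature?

289 K

V₁ = nRT₁/P₁ = 0.640×8.314×465/73.6 = 33.6 L.
Adiabatic: TV^(γ−1) = const ⇒ T₂ = 465×(0.194)^0.290 = 289 K; PV^γ = const ⇒ P₂ = 8.86 kPa.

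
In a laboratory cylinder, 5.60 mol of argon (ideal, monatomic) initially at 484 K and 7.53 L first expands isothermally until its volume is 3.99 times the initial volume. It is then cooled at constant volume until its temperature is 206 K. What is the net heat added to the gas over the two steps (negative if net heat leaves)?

11800 J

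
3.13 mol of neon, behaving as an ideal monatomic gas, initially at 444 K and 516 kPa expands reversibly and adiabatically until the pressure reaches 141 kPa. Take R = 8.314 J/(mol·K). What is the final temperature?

264 K

V₁ = nRT₁/P₁ = 3.13×8.314×444/516 = 22.4 L.
Adiabatic: T₂/T₁ = (P₂/P₁)^((γ−1)/γ) ⇒ T₂ = 444×(0.273)^0.400 = 264 K; V₂ = 48.8 L.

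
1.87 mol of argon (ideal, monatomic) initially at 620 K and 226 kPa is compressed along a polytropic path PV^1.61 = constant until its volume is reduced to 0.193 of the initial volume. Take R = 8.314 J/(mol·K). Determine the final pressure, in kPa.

V₁ = nRT₁/P₁ = 1.87×8.314×620/226 = 42.7 L.
Polytropic n=1.61: T₂ = T₁(V₁/V₂)^(n−1) = 620×(5.18)^0.61 = 1690 K; P₂ = P₁(V₁/V₂)^n = 3190 kPa.

3190 kPa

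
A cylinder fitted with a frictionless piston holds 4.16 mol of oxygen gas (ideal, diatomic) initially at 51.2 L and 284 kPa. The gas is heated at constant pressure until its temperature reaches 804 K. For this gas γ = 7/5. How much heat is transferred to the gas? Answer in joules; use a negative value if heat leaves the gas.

46400 J

T₁ = P₁V₁/(nR) = 284×51.2/(4.16×8.314) = 420 K.
Isobaric: P stays 284 kPa; V/T = const ⇒ T₂ = 804 K, V₂ = 97.9 L.
W = PΔV = 284×(97.9−51.2) kPa·L = 13300 J.
ΔU = nCvΔT = 4.16×20.8×(804−420) = 33200 J.
Q = ΔU + W = nCpΔT = 46400 J.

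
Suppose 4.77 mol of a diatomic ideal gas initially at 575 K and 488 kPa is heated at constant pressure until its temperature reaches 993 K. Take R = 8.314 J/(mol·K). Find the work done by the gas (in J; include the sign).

V₁ = nRT₁/P₁ = 4.77×8.314×575/488 = 46.7 L.
Isobaric: P stays 488 kPa; V/T = const ⇒ T₂ = 993 K, V₂ = 80.7 L.
W = PΔV = 488×(80.7−46.7) kPa·L = 16600 J.

16600 J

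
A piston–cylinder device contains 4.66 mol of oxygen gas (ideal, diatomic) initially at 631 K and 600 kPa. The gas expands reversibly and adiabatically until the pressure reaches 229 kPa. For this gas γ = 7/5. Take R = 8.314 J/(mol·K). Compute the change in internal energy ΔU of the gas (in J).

-14700 J

V₁ = nRT₁/P₁ = 4.66×8.314×631/600 = 40.7 L.
Adiabatic: T₂/T₁ = (P₂/P₁)^((γ−1)/γ) ⇒ T₂ = 631×(0.382)^0.286 = 479 K; V₂ = 81.1 L.
For an ideal gas ΔU = nCvΔT with Cv = (5/2)R = 20.8 J/(mol·K).
ΔU = 4.66×20.8×(479−631) = -14700 J.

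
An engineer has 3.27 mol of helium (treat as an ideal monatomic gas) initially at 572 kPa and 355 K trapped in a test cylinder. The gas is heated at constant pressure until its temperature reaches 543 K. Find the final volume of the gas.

V₁ = nRT₁/P₁ = 3.27×8.314×355/572 = 16.9 L.
Isobaric: P stays 572 kPa; V/T = const ⇒ T₂ = 543 K, V₂ = 25.8 L.

25.8 L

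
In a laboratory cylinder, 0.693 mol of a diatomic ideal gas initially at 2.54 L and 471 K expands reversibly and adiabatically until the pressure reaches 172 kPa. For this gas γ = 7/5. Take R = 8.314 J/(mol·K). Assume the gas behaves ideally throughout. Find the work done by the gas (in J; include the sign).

P₁ = nRT₁/V₁ = 0.693×8.314×471/2.54 = 1070 kPa.
Adiabatic: T₂/T₁ = (P₂/P₁)^((γ−1)/γ) ⇒ T₂ = 471×(0.161)^0.286 = 280 K; V₂ = 9.36 L.
ΔU = nCvΔT = 0.693×20.8×(280−471) = -2760 J.
Q = 0 for an adiabatic process, so W = −ΔU = 2760 J.

2760 J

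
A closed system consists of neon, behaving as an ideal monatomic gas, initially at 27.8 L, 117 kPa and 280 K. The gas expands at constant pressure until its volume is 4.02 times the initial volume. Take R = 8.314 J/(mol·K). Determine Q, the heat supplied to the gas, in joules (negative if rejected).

24600 J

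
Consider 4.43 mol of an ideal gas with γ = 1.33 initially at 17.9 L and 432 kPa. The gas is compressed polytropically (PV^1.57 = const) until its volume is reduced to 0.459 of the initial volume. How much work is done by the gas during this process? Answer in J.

T₁ = P₁V₁/(nR) = 432×17.9/(4.43×8.314) = 210 K.
Polytropic n=1.57: T₂ = T₁(V₁/V₂)^(n−1) = 210×(2.18)^0.57 = 327 K; P₂ = P₁(V₁/V₂)^n = 1470 kPa.
W = (P₁V₁−P₂V₂)/(n−1) = (432×17.9−1470×8.22)/0.57 = -7580 J.

-7580 J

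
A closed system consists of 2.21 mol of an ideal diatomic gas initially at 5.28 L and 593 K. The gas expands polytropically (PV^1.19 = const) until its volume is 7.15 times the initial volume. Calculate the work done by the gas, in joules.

P₁ = nRT₁/V₁ = 2.21×8.314×593/5.28 = 2060 kPa.
Polytropic n=1.19: T₂ = T₁(V₁/V₂)^(n−1) = 593×(0.140)^0.19 = 408 K; P₂ = P₁(V₁/V₂)^n = 199 kPa.
W = (P₁V₁−P₂V₂)/(n−1) = (2060×5.28−199×37.8)/0.19 = 17900 J.

17900 J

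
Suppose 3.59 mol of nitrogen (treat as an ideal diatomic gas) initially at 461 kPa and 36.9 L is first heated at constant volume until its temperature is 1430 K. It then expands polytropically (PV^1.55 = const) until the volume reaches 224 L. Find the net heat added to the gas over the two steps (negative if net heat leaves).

45900 J

T₁ = P₁V₁/(nR) = 461×36.9/(3.59×8.314) = 570 K.
Step 1 — Isochoric: V stays 36.9 L; P/T = const ⇒ T₂ = 1430 K, P₂ = 1160 kPa.
W = 0 (no volume change).
ΔU = nCvΔT = 3.59×20.8×(1430−570) = 64200 J.
Q = ΔU = 64200 J.
State after step 1: P = 1160 kPa, V = 36.9 L, T = 1430 K.
Step 2 — Polytropic n=1.55: T₂ = T₁(V₁/V₂)^(n−1) = 1430×(0.165)^0.55 = 530 K; P₂ = P₁(V₁/V₂)^n = 70.7 kPa.
W = (P₁V₁−P₂V₂)/(n−1) = (1160×36.9−70.7×224)/0.55 = 48800 J.
ΔU = nCvΔT = 3.59×20.8×(530−1430) = -67100 J.
Q = ΔU + W = -18300 J.
Net over both steps: W = 48800 J, Q = 45900 J, ΔU = -2950 J.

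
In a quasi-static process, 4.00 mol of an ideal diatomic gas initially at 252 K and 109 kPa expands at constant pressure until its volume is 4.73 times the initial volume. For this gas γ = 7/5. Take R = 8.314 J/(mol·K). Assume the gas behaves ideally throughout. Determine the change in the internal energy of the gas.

V₁ = nRT₁/P₁ = 4.00×8.314×252/109 = 76.9 L.
Isobaric: P stays 109 kPa; V/T = const ⇒ T₂ = 1190 K, V₂ = 364 L.
For an ideal gas ΔU = nCvΔT with Cv = (5/2)R = 20.8 J/(mol·K).
ΔU = 4.00×20.8×(1190−252) = 78100 J.

78100 J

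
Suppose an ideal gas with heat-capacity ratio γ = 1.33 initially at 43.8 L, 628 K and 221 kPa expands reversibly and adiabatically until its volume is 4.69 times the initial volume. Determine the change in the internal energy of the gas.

-11700 J

n = P₁V₁/(RT₁) = 221×43.8/(8.314×628) = 1.85 mol.
Adiabatic: TV^(γ−1) = const ⇒ T₂ = 628×(0.213)^0.330 = 377 K; PV^γ = const ⇒ P₂ = 28.3 kPa.
For an ideal gas ΔU = nCvΔT with Cv = R/(γ−1) = 25.2 J/(mol·K).
ΔU = 1.85×25.2×(377−628) = -11700 J.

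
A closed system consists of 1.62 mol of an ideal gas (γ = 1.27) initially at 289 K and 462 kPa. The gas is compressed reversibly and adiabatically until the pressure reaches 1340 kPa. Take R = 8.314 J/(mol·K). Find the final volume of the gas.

3.64 L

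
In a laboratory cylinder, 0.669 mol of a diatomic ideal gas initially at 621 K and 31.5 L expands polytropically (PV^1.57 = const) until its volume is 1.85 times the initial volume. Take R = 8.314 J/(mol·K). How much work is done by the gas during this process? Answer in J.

P₁ = nRT₁/V₁ = 0.669×8.314×621/31.5 = 110 kPa.
Polytropic n=1.57: T₂ = T₁(V₁/V₂)^(n−1) = 621×(0.541)^0.57 = 437 K; P₂ = P₁(V₁/V₂)^n = 41.7 kPa.
W = (P₁V₁−P₂V₂)/(n−1) = (110×31.5−41.7×58.3)/0.57 = 1790 J.

1790 J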